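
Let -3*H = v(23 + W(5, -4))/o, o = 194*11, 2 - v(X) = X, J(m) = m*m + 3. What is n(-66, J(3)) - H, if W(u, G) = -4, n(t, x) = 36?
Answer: 230455/6402 ≈ 35.997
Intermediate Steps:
J(m) = 3 + m² (J(m) = m² + 3 = 3 + m²)
v(X) = 2 - X
o = 2134
H = 17/6402 (H = -(2 - (23 - 4))/(3*2134) = -(2 - 1*19)/(3*2134) = -(2 - 19)/(3*2134) = -(-17)/(3*2134) = -⅓*(-17/2134) = 17/6402 ≈ 0.0026554)
n(-66, J(3)) - H = 36 - 1*17/6402 = 36 - 17/6402 = 230455/6402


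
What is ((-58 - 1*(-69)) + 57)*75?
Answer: 5100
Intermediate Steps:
((-58 - 1*(-69)) + 57)*75 = ((-58 + 69) + 57)*75 = (11 + 57)*75 = 68*75 = 5100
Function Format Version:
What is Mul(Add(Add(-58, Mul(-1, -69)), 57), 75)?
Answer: 5100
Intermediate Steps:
Mul(Add(Add(-58, Mul(-1, -69)), 57), 75) = Mul(Add(Add(-58, 69), 57), 75) = Mul(Add(11, 57), 75) = Mul(68, 75) = 5100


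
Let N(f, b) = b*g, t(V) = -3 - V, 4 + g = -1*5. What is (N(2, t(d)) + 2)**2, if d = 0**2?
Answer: 841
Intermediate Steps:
g = -9 (g = -4 - 1*5 = -4 - 5 = -9)
d = 0
N(f, b) = -9*b (N(f, b) = b*(-9) = -9*b)
(N(2, t(d)) + 2)**2 = (-9*(-3 - 1*0) + 2)**2 = (-9*(-3 + 0) + 2)**2 = (-9*(-3) + 2)**2 = (27 + 2)**2 = 29**2 = 841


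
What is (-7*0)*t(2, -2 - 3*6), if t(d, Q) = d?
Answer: 0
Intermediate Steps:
(-7*0)*t(2, -2 - 3*6) = -7*0*2 = 0*2 = 0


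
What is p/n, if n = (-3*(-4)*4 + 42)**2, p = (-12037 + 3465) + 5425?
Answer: -1049/2700 ≈ -0.38852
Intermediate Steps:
p = -3147 (p = -8572 + 5425 = -3147)
n = 8100 (n = (12*4 + 42)**2 = (48 + 42)**2 = 90**2 = 8100)
p/n = -3147/8100 = -3147*1/8100 = -1049/2700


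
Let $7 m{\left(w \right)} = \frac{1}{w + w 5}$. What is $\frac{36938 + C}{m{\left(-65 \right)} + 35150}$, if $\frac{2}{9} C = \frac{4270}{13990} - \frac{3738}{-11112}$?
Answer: $\frac{261293535972105}{248626072015052} \approx 1.0509$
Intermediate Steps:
$C = \frac{14961429}{5181896}$ ($C = \frac{9 \left(\frac{4270}{13990} - \frac{3738}{-11112}\right)}{2} = \frac{9 \left(4270 \cdot \frac{1}{13990} - - \frac{623}{1852}\right)}{2} = \frac{9 \left(\frac{427}{1399} + \frac{623}{1852}\right)}{2} = \frac{9}{2} \cdot \frac{1662381}{2590948} = \frac{14961429}{5181896} \approx 2.8872$)
$m{\left(w \right)} = \frac{1}{42 w}$ ($m{\left(w \right)} = \frac{1}{7 \left(w + w 5\right)} = \frac{1}{7 \left(w + 5 w\right)} = \frac{1}{7 \cdot 6 w} = \frac{\frac{1}{6} \frac{1}{w}}{7} = \frac{1}{42 w}$)
$\frac{36938 + C}{m{\left(-65 \right)} + 35150} = \frac{36938 + \frac{14961429}{5181896}}{\frac{1}{42 \left(-65\right)} + 35150} = \frac{191423835877}{5181896 \left(\frac{1}{42} \left(- \frac{1}{65}\right) + 35150\right)} = \frac{191423835877}{5181896 \left(- \frac{1}{2730} + 35150\right)} = \frac{191423835877}{5181896 \cdot \frac{95959499}{2730}} = \frac{191423835877}{5181896} \cdot \frac{2730}{95959499} = \frac{261293535972105}{248626072015052}$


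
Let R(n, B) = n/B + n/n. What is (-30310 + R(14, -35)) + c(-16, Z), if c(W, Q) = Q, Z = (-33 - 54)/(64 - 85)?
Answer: -1060684/35 ≈ -30305.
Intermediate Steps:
Z = 29/7 (Z = -87/(-21) = -87*(-1/21) = 29/7 ≈ 4.1429)
R(n, B) = 1 + n/B (R(n, B) = n/B + 1 = 1 + n/B)
(-30310 + R(14, -35)) + c(-16, Z) = (-30310 + (-35 + 14)/(-35)) + 29/7 = (-30310 - 1/35*(-21)) + 29/7 = (-30310 + ⅗) + 29/7 = -151547/5 + 29/7 = -1060684/35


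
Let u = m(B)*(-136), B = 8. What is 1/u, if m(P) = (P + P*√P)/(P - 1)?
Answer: 1/1088 - √2/544 ≈ -0.0016805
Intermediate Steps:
m(P) = (P + P^(3/2))/(-1 + P)
u = -1088/7 - 2176*√2/7 (u = ((8 + 8^(3/2))/(-1 + 8))*(-136) = ((8 + 16*√2)/7)*(-136) = (8/7 + 16*√2/7)*(-136) = -1088/7 - 2176*√2/7 ≈ -595.05)
1/u = 1/(-1088/7 - 2176*√2/7)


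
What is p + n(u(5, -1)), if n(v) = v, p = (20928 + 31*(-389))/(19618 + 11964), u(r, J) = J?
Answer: -22713/31582 ≈ -0.71918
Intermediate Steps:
p = 8869/31582 (p = (20928 - 12059)/31582 = 8869*(1/31582) = 8869/31582 ≈ 0.28082)
p + n(u(5, -1)) = 8869/31582 - 1 = -22713/31582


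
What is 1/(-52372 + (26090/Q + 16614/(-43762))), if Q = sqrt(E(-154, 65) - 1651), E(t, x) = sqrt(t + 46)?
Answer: -1/(1145960039/21881 - 26090/sqrt(-1651 + 6*I*sqrt(3))) ≈ -1.9092e-5 + 2.3408e-7*I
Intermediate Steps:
E(t, x) = sqrt(46 + t)
Q = sqrt(-1651 + 6*I*sqrt(3)) (Q = sqrt(sqrt(46 - 154) - 1651) = sqrt(sqrt(-108) - 1651) = sqrt(6*I*sqrt(3) - 1651) = sqrt(-1651 + 6*I*sqrt(3)) ≈ 0.1279 + 40.633*I)
1/(-52372 + (26090/Q + 16614/(-43762))) = 1/(-52372 + (26090/(sqrt(-1651 + 6*I*sqrt(3))) + 16614/(-43762))) = 1/(-52372 + (26090/sqrt(-1651 + 6*I*sqrt(3)) + 16614*(-1/43762))) = 1/(-52372 + (26090/sqrt(-1651 + 6*I*sqrt(3)) - 8307/21881)) = 1/(-52372 + (-8307/21881 + 26090/sqrt(-1651 + 6*I*sqrt(3)))) = 1/(-1145960039/21881 + 26090/sqrt(-1651 + 6*I*sqrt(3)))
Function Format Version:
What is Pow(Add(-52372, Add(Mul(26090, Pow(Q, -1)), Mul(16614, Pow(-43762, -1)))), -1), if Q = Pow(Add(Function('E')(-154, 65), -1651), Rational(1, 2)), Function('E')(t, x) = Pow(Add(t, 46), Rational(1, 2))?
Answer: Mul(-1, Pow(Add(Rational(1145960039, 21881), Mul(-26090, Pow(Add(-1651, Mul(6, I, Pow(3, Rational(1, 2)))), Rational(-1, 2)))), -1)) ≈ Add(-1.9092e-5, Mul(2.3408e-7, I))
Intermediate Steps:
Function('E')(t, x) = Pow(Add(46, t), Rational(1, 2))
Q = Pow(Add(-1651, Mul(6, I, Pow(3, Rational(1, 2)))), Rational(1, 2)) (Q = Pow(Add(Pow(Add(46, -154), Rational(1, 2)), -1651), Rational(1, 2)) = Pow(Add(Pow(-108, Rational(1, 2)), -1651), Rational(1, 2)) = Pow(Add(Mul(6, I, Pow(3, Rational(1, 2))), -1651), Rational(1, 2)) = Pow(Add(-1651, Mul(6, I, Pow(3, Rational(1, 2)))), Rational(1, 2)) ≈ Add(0.1279, Mul(40.633, I)))
Pow(Add(-52372, Add(Mul(26090, Pow(Q, -1)), Mul(16614, Pow(-43762, -1)))), -1) = Pow(Add(-52372, Add(Mul(26090, Pow(Pow(Add(-1651, Mul(6, I, Pow(3, Rational(1, 2)))), Rational(1, 2)), -1)), Mul(16614, Pow(-43762, -1)))), -1) = Pow(Add(-52372, Add(Mul(26090, Pow(Add(-1651, Mul(6, I, Pow(3, Rational(1, 2)))), Rational(-1, 2))), Mul(16614, Rational(-1, 43762)))), -1) = Pow(Add(-52372, Add(Mul(26090, Pow(Add(-1651, Mul(6, I, Pow(3, Rational(1, 2)))), Rational(-1, 2))), Rational(-8307, 21881))), -1) = Pow(Add(-52372, Add(Rational(-8307, 21881), Mul(26090, Pow(Add(-1651, Mul(6, I, Pow(3, Rational(1, 2)))), Rational(-1, 2))))), -1) = Pow(Add(Rational(-1145960039, 21881), Mul(26090, Pow(Add(-1651, Mul(6, I, Pow(3, Rational(1, 2)))), Rational(-1, 2)))), -1)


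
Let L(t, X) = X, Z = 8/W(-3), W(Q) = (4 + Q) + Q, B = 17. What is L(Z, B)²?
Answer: 289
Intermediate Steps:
W(Q) = 4 + 2*Q
Z = -4 (Z = 8/(4 + 2*(-3)) = 8/(4 - 6) = 8/(-2) = 8*(-½) = -4)
L(Z, B)² = 17² = 289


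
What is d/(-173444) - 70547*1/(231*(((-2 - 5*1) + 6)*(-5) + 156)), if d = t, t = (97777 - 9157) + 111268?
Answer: -4917497119/1612638951 ≈ -3.0493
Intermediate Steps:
t = 199888 (t = 88620 + 111268 = 199888)
d = 199888
d/(-173444) - 70547*1/(231*(((-2 - 5*1) + 6)*(-5) + 156)) = 199888/(-173444) - 70547*1/(231*(((-2 - 5*1) + 6)*(-5) + 156)) = 199888*(-1/173444) - 70547*1/(231*(((-2 - 5) + 6)*(-5) + 156)) = -49972/43361 - 70547*1/(231*((-7 + 6)*(-5) + 156)) = -49972/43361 - 70547*1/(231*(-1*(-5) + 156)) = -49972/43361 - 70547*1/(231*(5 + 156)) = -49972/43361 - 70547/(231*161) = -49972/43361 - 70547/37191 = -4917497119/1612638951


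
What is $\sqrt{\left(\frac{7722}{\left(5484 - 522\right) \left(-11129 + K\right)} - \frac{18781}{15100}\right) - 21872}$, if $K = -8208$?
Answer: $\frac{i \sqrt{12754290451673536825049031}}{24147465490} \approx 147.9 i$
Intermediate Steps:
$\sqrt{\left(\frac{7722}{\left(5484 - 522\right) \left(-11129 + K\right)} - \frac{18781}{15100}\right) - 21872} = \sqrt{\left(\frac{7722}{\left(5484 - 522\right) \left(-11129 - 8208\right)} - \frac{18781}{15100}\right) - 21872} = \sqrt{\left(\frac{7722}{4962 \left(-19337\right)} - \frac{18781}{15100}\right) - 21872} = \sqrt{\left(\frac{7722}{-95950194} - \frac{18781}{15100}\right) - 21872} = \sqrt{\left(7722 \left(- \frac{1}{95950194}\right) - \frac{18781}{15100}\right) - 21872} = \sqrt{\left(- \frac{1287}{15991699} - \frac{18781}{15100}\right) - 21872} = \sqrt{- \frac{300359532619}{241474654900} - 21872} = \sqrt{- \frac{5281834011505419}{241474654900}} = \frac{i \sqrt{12754290451673536825049031}}{24147465490}$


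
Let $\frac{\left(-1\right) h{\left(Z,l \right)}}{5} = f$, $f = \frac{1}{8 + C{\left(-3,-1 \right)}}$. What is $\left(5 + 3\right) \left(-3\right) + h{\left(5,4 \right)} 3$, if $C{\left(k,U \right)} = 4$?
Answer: $- \frac{101}{4} \approx -25.25$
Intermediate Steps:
$f = \frac{1}{12}$ ($f = \frac{1}{8 + 4} = \frac{1}{12} \approx 0.083333$)
$h{\left(Z,l \right)} = - \frac{5}{12}$ ($h{\left(Z,l \right)} = \left(-5\right) \frac{1}{12} = - \frac{5}{12}$)
$\left(5 + 3\right) \left(-3\right) + h{\left(5,4 \right)} 3 = \left(5 + 3\right) \left(-3\right) - \frac{5}{4} = 8 \left(-3\right) - \frac{5}{4} = -24 - \frac{5}{4} = - \frac{101}{4}$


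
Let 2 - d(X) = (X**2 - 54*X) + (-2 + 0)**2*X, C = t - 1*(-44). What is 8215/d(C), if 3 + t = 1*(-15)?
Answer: 8215/626 ≈ 13.123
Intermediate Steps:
t = -18 (t = -3 + 1*(-15) = -3 - 15 = -18)
C = 26 (C = -18 - 1*(-44) = -18 + 44 = 26)
d(X) = 2 - X**2 + 50*X (d(X) = 2 - ((X**2 - 54*X) + (-2 + 0)**2*X) = 2 - ((X**2 - 54*X) + (-2)**2*X) = 2 - ((X**2 - 54*X) + 4*X) = 2 - (X**2 - 50*X) = 2 + (-X**2 + 50*X) = 2 - X**2 + 50*X)
8215/d(C) = 8215/(2 - 1*26**2 + 50*26) = 8215/(2 - 1*676 + 1300) = 8215/(2 - 676 + 1300) = 8215/626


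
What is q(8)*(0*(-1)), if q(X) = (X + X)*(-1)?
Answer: 0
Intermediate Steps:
q(X) = -2*X (q(X) = (2*X)*(-1) = -2*X)
q(8)*(0*(-1)) = (-2*8)*(0*(-1)) = -16*0 = 0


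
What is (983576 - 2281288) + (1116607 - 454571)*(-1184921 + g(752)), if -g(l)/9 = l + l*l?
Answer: -4158398371812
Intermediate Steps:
g(l) = -9*l - 9*l**2 (g(l) = -9*(l + l*l) = -9*(l + l**2) = -9*l - 9*l**2)
(983576 - 2281288) + (1116607 - 454571)*(-1184921 + g(752)) = (983576 - 2281288) + (1116607 - 454571)*(-1184921 - 9*752*(1 + 752)) = -1297712 + 662036*(-1184921 - 9*752*753) = -1297712 + 662036*(-1184921 - 5096304) = -1297712 + 662036*(-6281225) = -1297712 - 4158397074100 = -4158398371812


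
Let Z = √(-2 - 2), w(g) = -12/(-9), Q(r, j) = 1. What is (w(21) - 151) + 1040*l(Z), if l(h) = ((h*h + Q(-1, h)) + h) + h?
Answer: -9809/3 + 4160*I ≈ -3269.7 + 4160.0*I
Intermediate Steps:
w(g) = 4/3 (w(g) = -12*(-⅑) = 4/3)
Z = 2*I (Z = √(-4) = 2*I ≈ 2.0*I)
l(h) = 1 + h² + 2*h (l(h) = ((h*h + 1) + h) + h = ((h² + 1) + h) + h = ((1 + h²) + h) + h = (1 + h + h²) + h = 1 + h² + 2*h)
(w(21) - 151) + 1040*l(Z) = (4/3 - 151) + 1040*(1 + (2*I)² + 2*(2*I)) = -449/3 + 1040*(1 - 4 + 4*I) = -449/3 + 1040*(-3 + 4*I) = -449/3 + (-3120 + 4160*I) = -9809/3 + 4160*I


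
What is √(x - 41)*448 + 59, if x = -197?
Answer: 59 + 448*I*√238 ≈ 59.0 + 6911.4*I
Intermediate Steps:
√(x - 41)*448 + 59 = √(-197 - 41)*448 + 59 = √(-238)*448 + 59 = (I*√238)*448 + 59 = 448*I*√238 + 59 = 59 + 448*I*√238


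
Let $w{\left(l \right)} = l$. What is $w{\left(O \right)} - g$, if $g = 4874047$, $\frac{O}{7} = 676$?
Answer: $-4869315$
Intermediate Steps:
$O = 4732$ ($O = 7 \cdot 676 = 4732$)
$w{\left(O \right)} - g = 4732 - 4874047 = -4869315$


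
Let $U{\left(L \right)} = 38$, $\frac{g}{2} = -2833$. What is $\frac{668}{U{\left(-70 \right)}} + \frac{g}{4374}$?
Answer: $\frac{676631}{41553} \approx 16.284$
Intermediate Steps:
$g = -5666$ ($g = 2 \left(-2833\right) = -5666$)
$\frac{668}{U{\left(-70 \right)}} + \frac{g}{4374} = \frac{668}{38} - \frac{5666}{4374} = 668 \cdot \frac{1}{38} - \frac{2833}{2187} = \frac{334}{19} - \frac{2833}{2187} = \frac{676631}{41553}$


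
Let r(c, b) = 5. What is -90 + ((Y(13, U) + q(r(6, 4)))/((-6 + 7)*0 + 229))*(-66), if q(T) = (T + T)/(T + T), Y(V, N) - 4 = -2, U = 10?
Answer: -20808/229 ≈ -90.865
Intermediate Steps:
Y(V, N) = 2 (Y(V, N) = 4 - 2 = 2)
q(T) = 1 (q(T) = (2*T)/((2*T)) = (2*T)*(1/(2*T)) = 1)
-90 + ((Y(13, U) + q(r(6, 4)))/((-6 + 7)*0 + 229))*(-66) = -90 + ((2 + 1)/((-6 + 7)*0 + 229))*(-66) = -90 + (3/(1*0 + 229))*(-66) = -90 + (3/(0 + 229))*(-66) = -90 + (3/229)*(-66) = -90 - 198/229 = -20808/229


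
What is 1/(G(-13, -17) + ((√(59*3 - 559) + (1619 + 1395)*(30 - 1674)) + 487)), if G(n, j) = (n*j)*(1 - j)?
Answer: -4950551/24507955203983 - I*√382/24507955203983 ≈ -2.02e-7 - 7.9749e-13*I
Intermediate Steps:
G(n, j) = j*n*(1 - j) (G(n, j) = (j*n)*(1 - j) = j*n*(1 - j))
1/(G(-13, -17) + ((√(59*3 - 559) + (1619 + 1395)*(30 - 1674)) + 487)) = 1/(-17*(-13)*(1 - 1*(-17)) + ((√(59*3 - 559) + (1619 + 1395)*(30 - 1674)) + 487)) = 1/(-17*(-13)*(1 + 17) + ((√(177 - 559) + 3014*(-1644)) + 487)) = 1/(-17*(-13)*18 + ((√(-382) - 4955016) + 487)) = 1/(3978 + ((I*√382 - 4955016) + 487)) = 1/(3978 + ((-4955016 + I*√382) + 487)) = 1/(3978 + (-4954529 + I*√382)) = 1/(-4950551 + I*√382)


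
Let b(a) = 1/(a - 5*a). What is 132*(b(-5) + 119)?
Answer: 78573/5 ≈ 15715.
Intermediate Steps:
b(a) = -1/(4*a) (b(a) = 1/(-4*a) = -1/(4*a))
132*(b(-5) + 119) = 132*(-1/4/(-5) + 119) = 132*(-1/4*(-1/5) + 119) = 132*(1/20 + 119) = 132*(2381/20) = 78573/5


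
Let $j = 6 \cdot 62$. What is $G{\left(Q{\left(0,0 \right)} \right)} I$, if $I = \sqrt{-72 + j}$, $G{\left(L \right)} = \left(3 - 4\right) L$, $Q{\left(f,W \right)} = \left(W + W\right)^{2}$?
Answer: $0$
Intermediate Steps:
$j = 372$
$Q{\left(f,W \right)} = 4 W^{2}$ ($Q{\left(f,W \right)} = \left(2 W\right)^{2} = 4 W^{2}$)
$G{\left(L \right)} = - L$
$I = 10 \sqrt{3}$ ($I = \sqrt{-72 + 372} = \sqrt{300} = 10 \sqrt{3} \approx 17.32$)
$G{\left(Q{\left(0,0 \right)} \right)} I = - 4 \cdot 0^{2} \cdot 10 \sqrt{3} = - 4 \cdot 0 \cdot 10 \sqrt{3} = \left(-1\right) 0 \cdot 10 \sqrt{3} = 0 \cdot 10 \sqrt{3} = 0$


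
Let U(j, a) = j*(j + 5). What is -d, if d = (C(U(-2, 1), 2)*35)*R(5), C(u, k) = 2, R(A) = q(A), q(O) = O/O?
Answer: -70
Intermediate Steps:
q(O) = 1
R(A) = 1
U(j, a) = j*(5 + j)
d = 70 (d = (2*35)*1 = 70*1 = 70)
-d = -1*70 = -70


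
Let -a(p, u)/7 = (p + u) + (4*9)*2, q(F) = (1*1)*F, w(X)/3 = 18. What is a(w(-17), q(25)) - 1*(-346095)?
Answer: 345038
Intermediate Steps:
w(X) = 54 (w(X) = 3*18 = 54)
q(F) = F (q(F) = 1*F = F)
a(p, u) = -504 - 7*p - 7*u (a(p, u) = -7*((p + u) + (4*9)*2) = -7*((p + u) + 36*2) = -7*((p + u) + 72) = -7*(72 + p + u) = -504 - 7*p - 7*u)
a(w(-17), q(25)) - 1*(-346095) = (-504 - 7*54 - 7*25) - 1*(-346095) = (-504 - 378 - 175) + 346095 = -1057 + 346095 = 345038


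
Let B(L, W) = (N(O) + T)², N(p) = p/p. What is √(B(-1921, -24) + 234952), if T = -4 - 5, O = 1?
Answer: 2*√58754 ≈ 484.78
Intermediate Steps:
T = -9
N(p) = 1
B(L, W) = 64 (B(L, W) = (1 - 9)² = (-8)² = 64)
√(B(-1921, -24) + 234952) = √(64 + 234952) = √235016 = 2*√58754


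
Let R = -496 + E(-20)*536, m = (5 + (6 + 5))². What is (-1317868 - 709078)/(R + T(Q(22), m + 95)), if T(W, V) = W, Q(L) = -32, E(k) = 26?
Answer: -1013473/6704 ≈ -151.17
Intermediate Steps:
m = 256 (m = (5 + 11)² = 16² = 256)
R = 13440 (R = -496 + 26*536 = -496 + 13936 = 13440)
(-1317868 - 709078)/(R + T(Q(22), m + 95)) = (-1317868 - 709078)/(13440 - 32) = -2026946/13408 = -2026946*1/13408 = -1013473/6704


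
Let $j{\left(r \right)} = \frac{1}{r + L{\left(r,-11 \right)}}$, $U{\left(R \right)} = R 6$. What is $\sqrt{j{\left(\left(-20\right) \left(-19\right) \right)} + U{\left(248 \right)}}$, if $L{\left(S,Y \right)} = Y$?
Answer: $\frac{\sqrt{22511993}}{123} \approx 38.575$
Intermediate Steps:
$U{\left(R \right)} = 6 R$
$j{\left(r \right)} = \frac{1}{-11 + r}$ ($j{\left(r \right)} = \frac{1}{r - 11} = \frac{1}{-11 + r}$)
$\sqrt{j{\left(\left(-20\right) \left(-19\right) \right)} + U{\left(248 \right)}} = \sqrt{\frac{1}{-11 - -380} + 6 \cdot 248} = \sqrt{\frac{1}{-11 + 380} + 1488} = \sqrt{\frac{1}{369} + 1488} = \sqrt{\frac{549073}{369}} = \frac{\sqrt{22511993}}{123}$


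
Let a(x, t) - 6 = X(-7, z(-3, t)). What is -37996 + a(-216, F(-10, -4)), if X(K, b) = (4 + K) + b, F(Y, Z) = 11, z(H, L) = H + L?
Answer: -37985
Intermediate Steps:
X(K, b) = 4 + K + b
a(x, t) = t (a(x, t) = 6 + (4 - 7 + (-3 + t)) = 6 + (-6 + t) = t)
-37996 + a(-216, F(-10, -4)) = -37996 + 11 = -37985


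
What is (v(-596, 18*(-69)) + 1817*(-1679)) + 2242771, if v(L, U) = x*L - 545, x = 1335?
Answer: -1604177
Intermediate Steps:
v(L, U) = -545 + 1335*L (v(L, U) = 1335*L - 545 = -545 + 1335*L)
(v(-596, 18*(-69)) + 1817*(-1679)) + 2242771 = ((-545 + 1335*(-596)) + 1817*(-1679)) + 2242771 = ((-545 - 795660) - 3050743) + 2242771 = (-796205 - 3050743) + 2242771 = -3846948 + 2242771 = -1604177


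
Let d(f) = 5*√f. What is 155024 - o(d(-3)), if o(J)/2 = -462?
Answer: 155948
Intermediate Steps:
o(J) = -924 (o(J) = 2*(-462) = -924)
155024 - o(d(-3)) = 155024 - 1*(-924) = 155024 + 924 = 155948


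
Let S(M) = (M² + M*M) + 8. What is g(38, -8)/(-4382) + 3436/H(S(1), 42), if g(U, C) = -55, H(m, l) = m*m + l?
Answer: 7532181/311122 ≈ 24.210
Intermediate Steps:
S(M) = 8 + 2*M² (S(M) = (M² + M²) + 8 = 2*M² + 8 = 8 + 2*M²)
H(m, l) = l + m² (H(m, l) = m² + l = l + m²)
g(38, -8)/(-4382) + 3436/H(S(1), 42) = -55/(-4382) + 3436/(42 + (8 + 2*1²)²) = -55*(-1/4382) + 3436/(42 + (8 + 2*1)²) = 55/4382 + 3436/(42 + (8 + 2)²) = 55/4382 + 3436/(42 + 10²) = 55/4382 + 3436/(42 + 100) = 55/4382 + 3436/142 = 55/4382 + 3436*(1/142) = 55/4382 + 1718/71 = 7532181/311122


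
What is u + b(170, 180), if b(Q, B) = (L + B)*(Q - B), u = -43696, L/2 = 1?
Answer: -45516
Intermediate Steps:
L = 2 (L = 2*1 = 2)
b(Q, B) = (2 + B)*(Q - B)
u + b(170, 180) = -43696 + (-1*180² - 2*180 + 2*170 + 180*170) = -43696 + (-1*32400 - 360 + 340 + 30600) = -43696 + (-32400 - 360 + 340 + 30600) = -43696 - 1820 = -45516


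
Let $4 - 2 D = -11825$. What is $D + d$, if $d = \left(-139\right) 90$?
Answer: $- \frac{13191}{2} \approx -6595.5$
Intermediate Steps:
$d = -12510$
$D = \frac{11829}{2}$ ($D = 2 - - \frac{11825}{2} = 2 + \frac{11825}{2} = \frac{11829}{2} \approx 5914.5$)
$D + d = \frac{11829}{2} - 12510 = - \frac{13191}{2}$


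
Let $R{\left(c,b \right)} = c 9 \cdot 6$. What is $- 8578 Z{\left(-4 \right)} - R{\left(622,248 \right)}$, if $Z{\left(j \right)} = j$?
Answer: $724$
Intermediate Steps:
$R{\left(c,b \right)} = 54 c$ ($R{\left(c,b \right)} = 9 c 6 = 54 c$)
$- 8578 Z{\left(-4 \right)} - R{\left(622,248 \right)} = \left(-8578\right) \left(-4\right) - 54 \cdot 622 = 34312 - 33588 = 724$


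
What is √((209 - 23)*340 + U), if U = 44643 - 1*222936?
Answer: I*√115053 ≈ 339.19*I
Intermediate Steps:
U = -178293 (U = 44643 - 222936 = -178293)
√((209 - 23)*340 + U) = √((209 - 23)*340 - 178293) = √(186*340 - 178293) = √(63240 - 178293) = √(-115053) = I*√115053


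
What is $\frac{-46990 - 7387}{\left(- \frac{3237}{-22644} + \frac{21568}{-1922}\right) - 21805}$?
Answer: $\frac{394430529756}{158245719253} \approx 2.4925$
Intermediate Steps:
$\frac{-46990 - 7387}{\left(- \frac{3237}{-22644} + \frac{21568}{-1922}\right) - 21805} = - \frac{54377}{\left(\left(-3237\right) \left(- \frac{1}{22644}\right) + 21568 \left(- \frac{1}{1922}\right)\right) - 21805} = - \frac{54377}{\left(\frac{1079}{7548} - \frac{10784}{961}\right) - 21805} = - \frac{54377}{- \frac{80360713}{7253628} - 21805} = - \frac{54377}{- \frac{158245719253}{7253628}} = \left(-54377\right) \left(- \frac{7253628}{158245719253}\right) = \frac{394430529756}{158245719253}$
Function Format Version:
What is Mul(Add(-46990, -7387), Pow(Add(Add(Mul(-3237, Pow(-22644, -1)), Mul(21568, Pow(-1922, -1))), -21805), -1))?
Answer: Rational(394430529756, 158245719253) ≈ 2.4925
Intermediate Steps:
Mul(Add(-46990, -7387), Pow(Add(Add(Mul(-3237, Pow(-22644, -1)), Mul(21568, Pow(-1922, -1))), -21805), -1)) = Mul(-54377, Pow(Add(Add(Mul(-3237, Rational(-1, 22644)), Mul(21568, Rational(-1, 1922))), -21805), -1)) = Mul(-54377, Pow(Add(Add(Rational(1079, 7548), Rational(-10784, 961)), -21805), -1)) = Mul(-54377, Pow(Add(Rational(-80360713, 7253628), -21805), -1)) = Mul(-54377, Pow(Rational(-158245719253, 7253628), -1)) = Mul(-54377, Rational(-7253628, 158245719253)) = Rational(394430529756, 158245719253)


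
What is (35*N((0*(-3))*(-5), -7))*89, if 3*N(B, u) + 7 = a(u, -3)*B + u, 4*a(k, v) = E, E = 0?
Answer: -43610/3 ≈ -14537.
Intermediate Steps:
a(k, v) = 0 (a(k, v) = (¼)*0 = 0)
N(B, u) = -7/3 + u/3 (N(B, u) = -7/3 + (0*B + u)/3 = -7/3 + (0 + u)/3 = -7/3 + u/3)
(35*N((0*(-3))*(-5), -7))*89 = (35*(-7/3 + (⅓)*(-7)))*89 = (35*(-7/3 - 7/3))*89 = (35*(-14/3))*89 = -490/3*89 = -43610/3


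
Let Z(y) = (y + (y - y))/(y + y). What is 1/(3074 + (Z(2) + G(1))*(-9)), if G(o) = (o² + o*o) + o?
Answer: 2/6085 ≈ 0.00032868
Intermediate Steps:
G(o) = o + 2*o² (G(o) = (o² + o²) + o = 2*o² + o = o + 2*o²)
Z(y) = ½ (Z(y) = (y + 0)/((2*y)) = y*(1/(2*y)) = ½)
1/(3074 + (Z(2) + G(1))*(-9)) = 1/(3074 + (½ + 1*(1 + 2*1))*(-9)) = 1/(3074 + (½ + 1*(1 + 2))*(-9)) = 1/(3074 + (½ + 1*3)*(-9)) = 1/(3074 + (½ + 3)*(-9)) = 1/(3074 + (7/2)*(-9)) = 1/(3074 - 63/2) = 1/(6085/2) = 2/6085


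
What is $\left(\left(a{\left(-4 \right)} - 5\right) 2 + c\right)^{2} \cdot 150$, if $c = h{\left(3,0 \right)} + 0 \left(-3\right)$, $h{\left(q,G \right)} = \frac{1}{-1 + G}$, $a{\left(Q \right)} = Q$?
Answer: $54150$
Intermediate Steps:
$c = -1$ ($c = \frac{1}{-1 + 0} + 0 \left(-3\right) = \frac{1}{-1} + 0 = -1 + 0 = -1$)
$\left(\left(a{\left(-4 \right)} - 5\right) 2 + c\right)^{2} \cdot 150 = \left(\left(-4 - 5\right) 2 - 1\right)^{2} \cdot 150 = \left(\left(-9\right) 2 - 1\right)^{2} \cdot 150 = \left(-18 - 1\right)^{2} \cdot 150 = \left(-19\right)^{2} \cdot 150 = 361 \cdot 150 = 54150$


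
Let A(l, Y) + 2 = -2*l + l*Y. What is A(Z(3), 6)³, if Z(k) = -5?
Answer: -10648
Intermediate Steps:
A(l, Y) = -2 - 2*l + Y*l (A(l, Y) = -2 + (-2*l + l*Y) = -2 + (-2*l + Y*l) = -2 - 2*l + Y*l)
A(Z(3), 6)³ = (-2 - 2*(-5) + 6*(-5))³ = (-2 + 10 - 30)³ = (-22)³ = -10648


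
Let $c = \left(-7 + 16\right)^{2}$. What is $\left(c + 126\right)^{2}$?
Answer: $42849$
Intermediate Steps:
$c = 81$ ($c = 9^{2} = 81$)
$\left(c + 126\right)^{2} = \left(81 + 126\right)^{2} = 207^{2} = 42849$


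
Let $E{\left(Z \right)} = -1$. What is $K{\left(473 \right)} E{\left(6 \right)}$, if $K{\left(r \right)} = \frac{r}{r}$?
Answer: $-1$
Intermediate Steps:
$K{\left(r \right)} = 1$
$K{\left(473 \right)} E{\left(6 \right)} = 1 \left(-1\right) = -1$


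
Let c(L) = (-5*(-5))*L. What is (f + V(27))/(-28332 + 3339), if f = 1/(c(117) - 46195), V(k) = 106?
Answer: -1528873/360482370 ≈ -0.0042412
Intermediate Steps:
c(L) = 25*L
f = -1/43270 (f = 1/(25*117 - 46195) = 1/(2925 - 46195) = 1/(-43270) = -1/43270 ≈ -2.3111e-5)
(f + V(27))/(-28332 + 3339) = (-1/43270 + 106)/(-28332 + 3339) = (4586619/43270)/(-24993) = (4586619/43270)*(-1/24993) = -1528873/360482370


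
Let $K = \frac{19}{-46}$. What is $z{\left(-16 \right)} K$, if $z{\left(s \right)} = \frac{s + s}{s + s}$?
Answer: $- \frac{19}{46} \approx -0.41304$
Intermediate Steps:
$z{\left(s \right)} = 1$ ($z{\left(s \right)} = \frac{2 s}{2 s} = 2 s \frac{1}{2 s} = 1$)
$K = - \frac{19}{46}$ ($K = 19 \left(- \frac{1}{46}\right) = - \frac{19}{46} \approx -0.41304$)
$z{\left(-16 \right)} K = 1 \left(- \frac{19}{46}\right) = - \frac{19}{46}$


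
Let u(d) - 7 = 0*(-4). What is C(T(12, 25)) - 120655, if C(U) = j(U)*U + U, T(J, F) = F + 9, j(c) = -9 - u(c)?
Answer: -121165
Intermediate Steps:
u(d) = 7 (u(d) = 7 + 0*(-4) = 7 + 0 = 7)
j(c) = -16 (j(c) = -9 - 1*7 = -9 - 7 = -16)
T(J, F) = 9 + F
C(U) = -15*U (C(U) = -16*U + U = -15*U)
C(T(12, 25)) - 120655 = -15*(9 + 25) - 120655 = -15*34 - 120655 = -510 - 120655 = -121165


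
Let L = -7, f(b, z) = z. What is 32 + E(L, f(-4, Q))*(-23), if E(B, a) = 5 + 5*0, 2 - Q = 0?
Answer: -83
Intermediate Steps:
Q = 2 (Q = 2 - 1*0 = 2 + 0 = 2)
E(B, a) = 5 (E(B, a) = 5 + 0 = 5)
32 + E(L, f(-4, Q))*(-23) = 32 + 5*(-23) = 32 - 115 = -83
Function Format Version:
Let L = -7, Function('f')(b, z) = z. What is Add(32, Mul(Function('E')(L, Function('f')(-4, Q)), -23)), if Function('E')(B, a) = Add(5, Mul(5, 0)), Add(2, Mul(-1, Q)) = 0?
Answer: -83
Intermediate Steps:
Q = 2 (Q = Add(2, Mul(-1, 0)) = Add(2, 0) = 2)
Function('E')(B, a) = 5 (Function('E')(B, a) = Add(5, 0) = 5)
Add(32, Mul(Function('E')(L, Function('f')(-4, Q)), -23)) = Add(32, Mul(5, -23)) = Add(32, -115) = -83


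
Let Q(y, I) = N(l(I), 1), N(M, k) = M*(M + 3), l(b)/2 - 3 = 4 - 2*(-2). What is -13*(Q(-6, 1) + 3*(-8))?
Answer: -6838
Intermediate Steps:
l(b) = 22 (l(b) = 6 + 2*(4 - 2*(-2)) = 6 + 2*(4 + 4) = 6 + 2*8 = 6 + 16 = 22)
N(M, k) = M*(3 + M)
Q(y, I) = 550 (Q(y, I) = 22*(3 + 22) = 22*25 = 550)
-13*(Q(-6, 1) + 3*(-8)) = -13*(550 + 3*(-8)) = -13*(550 - 24) = -13*526 = -6838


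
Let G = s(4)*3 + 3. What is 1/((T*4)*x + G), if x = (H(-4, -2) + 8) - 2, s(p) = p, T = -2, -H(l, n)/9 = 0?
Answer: -1/33 ≈ -0.030303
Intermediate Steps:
H(l, n) = 0 (H(l, n) = -9*0 = 0)
G = 15 (G = 4*3 + 3 = 12 + 3 = 15)
x = 6 (x = (0 + 8) - 2 = 8 - 2 = 6)
1/((T*4)*x + G) = 1/(-2*4*6 + 15) = 1/(-8*6 + 15) = 1/(-48 + 15) = 1/(-33) = -1/33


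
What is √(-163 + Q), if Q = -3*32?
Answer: I*√259 ≈ 16.093*I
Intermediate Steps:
Q = -96
√(-163 + Q) = √(-163 - 96) = √(-259) = I*√259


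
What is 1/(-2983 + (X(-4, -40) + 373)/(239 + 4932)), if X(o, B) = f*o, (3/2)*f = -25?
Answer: -15513/46273960 ≈ -0.00033524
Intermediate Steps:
f = -50/3 (f = (2/3)*(-25) = -50/3 ≈ -16.667)
X(o, B) = -50*o/3
1/(-2983 + (X(-4, -40) + 373)/(239 + 4932)) = 1/(-2983 + (-50/3*(-4) + 373)/(239 + 4932)) = 1/(-2983 + (200/3 + 373)/5171) = 1/(-2983 + (1319/3)*(1/5171)) = 1/(-2983 + 1319/15513) = 1/(-46273960/15513) = -15513/46273960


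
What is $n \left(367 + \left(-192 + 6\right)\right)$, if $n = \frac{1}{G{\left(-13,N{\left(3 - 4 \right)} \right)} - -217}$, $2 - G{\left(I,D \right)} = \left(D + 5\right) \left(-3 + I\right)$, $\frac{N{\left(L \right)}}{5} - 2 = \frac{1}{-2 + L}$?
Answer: $\frac{543}{1297} \approx 0.41866$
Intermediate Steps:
$N{\left(L \right)} = 10 + \frac{5}{-2 + L}$
$G{\left(I,D \right)} = 2 - \left(-3 + I\right) \left(5 + D\right)$ ($G{\left(I,D \right)} = 2 - \left(D + 5\right) \left(-3 + I\right) = 2 - \left(5 + D\right) \left(-3 + I\right) = 2 - \left(-3 + I\right) \left(5 + D\right)$)
$n = \frac{3}{1297}$ ($n = \frac{1}{\left(17 - -65 + 3 \frac{5 \left(-3 + 2 \left(3 - 4\right)\right)}{-2 + \left(3 - 4\right)} - \frac{5 \left(-3 + 2 \left(3 - 4\right)\right)}{-2 + \left(3 - 4\right)} \left(-13\right)\right) - -217} = \frac{1}{\left(17 + 65 + 3 \frac{5 \left(-3 + 2 \left(3 - 4\right)\right)}{-2 + \left(3 - 4\right)} - \frac{5 \left(-3 + 2 \left(3 - 4\right)\right)}{-2 + \left(3 - 4\right)} \left(-13\right)\right) + 217} = \frac{1}{\left(17 + 65 + 3 \frac{5 \left(-3 + 2 \left(-1\right)\right)}{-2 - 1} - \frac{5 \left(-3 + 2 \left(-1\right)\right)}{-2 - 1} \left(-13\right)\right) + 217} = \frac{1}{\left(17 + 65 + 3 \frac{5 \left(-3 - 2\right)}{-3} - \frac{5 \left(-3 - 2\right)}{-3} \left(-13\right)\right) + 217} = \frac{1}{\left(17 + 65 + 3 \cdot 5 \left(- \frac{1}{3}\right) \left(-5\right) - 5 \left(- \frac{1}{3}\right) \left(-5\right) \left(-13\right)\right) + 217} = \frac{1}{\left(17 + 65 + 3 \cdot \frac{25}{3} - \frac{25}{3} \left(-13\right)\right) + 217} = \frac{1}{\left(17 + 65 + 25 + \frac{325}{3}\right) + 217} = \frac{1}{\frac{646}{3} + 217} = \frac{1}{\frac{1297}{3}} = \frac{3}{1297} \approx 0.002313$)
$n \left(367 + \left(-192 + 6\right)\right) = \frac{3 \left(367 + \left(-192 + 6\right)\right)}{1297} = \frac{3 \left(367 - 186\right)}{1297} = \frac{3}{1297} \cdot 181 = \frac{543}{1297}$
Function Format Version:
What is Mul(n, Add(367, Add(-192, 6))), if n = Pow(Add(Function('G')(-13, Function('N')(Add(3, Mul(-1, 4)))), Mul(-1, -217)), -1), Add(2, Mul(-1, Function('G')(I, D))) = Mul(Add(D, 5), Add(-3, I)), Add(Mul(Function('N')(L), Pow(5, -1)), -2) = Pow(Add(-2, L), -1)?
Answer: Rational(543, 1297) ≈ 0.41866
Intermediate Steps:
Function('N')(L) = Add(10, Mul(5, Pow(Add(-2, L), -1)))
Function('G')(I, D) = Add(2, Mul(-1, Add(-3, I), Add(5, D))) (Function('G')(I, D) = Add(2, Mul(-1, Mul(Add(D, 5), Add(-3, I)))) = Add(2, Mul(-1, Mul(Add(5, D), Add(-3, I)))) = Add(2, Mul(-1, Mul(Add(-3, I), Add(5, D)))) = Add(2, Mul(-1, Add(-3, I), Add(5, D))))
n = Rational(3, 1297) (n = Pow(Add(Add(17, Mul(-5, -13), Mul(3, Mul(5, Pow(Add(-2, Add(3, Mul(-1, 4))), -1), Add(-3, Mul(2, Add(3, Mul(-1, 4)))))), Mul(-1, Mul(5, Pow(Add(-2, Add(3, Mul(-1, 4))), -1), Add(-3, Mul(2, Add(3, Mul(-1, 4))))), -13)), Mul(-1, -217)), -1) = Pow(Add(Add(17, 65, Mul(3, Mul(5, Pow(Add(-2, Add(3, -4)), -1), Add(-3, Mul(2, Add(3, -4))))), Mul(-1, Mul(5, Pow(Add(-2, Add(3, -4)), -1), Add(-3, Mul(2, Add(3, -4)))), -13)), 217), -1) = Pow(Add(Add(17, 65, Mul(3, Mul(5, Pow(Add(-2, -1), -1), Add(-3, Mul(2, -1)))), Mul(-1, Mul(5, Pow(Add(-2, -1), -1), Add(-3, Mul(2, -1))), -13)), 217), -1) = Pow(Add(Add(17, 65, Mul(3, Mul(5, Pow(-3, -1), Add(-3, -2))), Mul(-1, Mul(5, Pow(-3, -1), Add(-3, -2)), -13)), 217), -1) = Pow(Add(Add(17, 65, Mul(3, Mul(5, Rational(-1, 3), -5)), Mul(-1, Mul(5, Rational(-1, 3), -5), -13)), 217), -1) = Pow(Add(Add(17, 65, Mul(3, Rational(25, 3)), Mul(-1, Rational(25, 3), -13)), 217), -1) = Pow(Add(Add(17, 65, 25, Rational(325, 3)), 217), -1) = Pow(Add(Rational(646, 3), 217), -1) = Pow(Rational(1297, 3), -1) = Rational(3, 1297) ≈ 0.0023130)
Mul(n, Add(367, Add(-192, 6))) = Mul(Rational(3, 1297), Add(367, Add(-192, 6))) = Mul(Rational(3, 1297), Add(367, -186)) = Mul(Rational(3, 1297), 181) = Rational(543, 1297)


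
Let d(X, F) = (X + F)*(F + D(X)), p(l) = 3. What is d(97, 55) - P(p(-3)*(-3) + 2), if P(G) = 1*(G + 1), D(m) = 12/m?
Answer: 813326/97 ≈ 8384.8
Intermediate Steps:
d(X, F) = (F + X)*(F + 12/X) (d(X, F) = (X + F)*(F + 12/X) = (F + X)*(F + 12/X))
P(G) = 1 + G (P(G) = 1*(1 + G) = 1 + G)
d(97, 55) - P(p(-3)*(-3) + 2) = (12 + 55² + 55*97 + 12*55/97) - (1 + (3*(-3) + 2)) = (12 + 3025 + 5335 + 12*55*(1/97)) - (1 + (-9 + 2)) = (12 + 3025 + 5335 + 660/97) - (1 - 7) = 812744/97 - 1*(-6) = 812744/97 + 6 = 813326/97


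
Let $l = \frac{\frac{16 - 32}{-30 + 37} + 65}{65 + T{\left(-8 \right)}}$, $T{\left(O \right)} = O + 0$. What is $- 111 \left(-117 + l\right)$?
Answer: $\frac{1711028}{133} \approx 12865.0$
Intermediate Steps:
$T{\left(O \right)} = O$
$l = \frac{439}{399}$ ($l = \frac{\frac{16 - 32}{-30 + 37} + 65}{65 - 8} = \frac{- \frac{16}{7} + 65}{57} = \left(\left(-16\right) \frac{1}{7} + 65\right) \frac{1}{57} = \left(- \frac{16}{7} + 65\right) \frac{1}{57} = \frac{439}{7} \cdot \frac{1}{57} = \frac{439}{399} \approx 1.1003$)
$- 111 \left(-117 + l\right) = - 111 \left(-117 + \frac{439}{399}\right) = \left(-111\right) \left(- \frac{46244}{399}\right) = \frac{1711028}{133}$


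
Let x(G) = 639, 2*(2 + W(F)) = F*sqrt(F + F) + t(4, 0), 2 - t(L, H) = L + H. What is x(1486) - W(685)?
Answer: 642 - 685*sqrt(1370)/2 ≈ -12035.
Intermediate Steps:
t(L, H) = 2 - H - L (t(L, H) = 2 - (L + H) = 2 - (H + L) = 2 + (-H - L) = 2 - H - L)
W(F) = -3 + sqrt(2)*F**(3/2)/2 (W(F) = -2 + (F*sqrt(F + F) + (2 - 1*0 - 1*4))/2 = -2 + (F*sqrt(2*F) + (2 + 0 - 4))/2 = -2 + (F*(sqrt(2)*sqrt(F)) - 2)/2 = -2 + (sqrt(2)*F**(3/2) - 2)/2 = -2 + (-2 + sqrt(2)*F**(3/2))/2 = -2 + (-1 + sqrt(2)*F**(3/2)/2) = -3 + sqrt(2)*F**(3/2)/2)
x(1486) - W(685) = 639 - (-3 + sqrt(2)*685**(3/2)/2) = 639 - (-3 + sqrt(2)*(685*sqrt(685))/2) = 639 - (-3 + 685*sqrt(1370)/2) = 639 + (3 - 685*sqrt(1370)/2) = 642 - 685*sqrt(1370)/2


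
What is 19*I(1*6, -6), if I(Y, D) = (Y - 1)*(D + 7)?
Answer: 95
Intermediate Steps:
I(Y, D) = (-1 + Y)*(7 + D)
19*I(1*6, -6) = 19*(-7 - 1*(-6) + 7*(1*6) - 6*6) = 19*(-7 + 6 + 7*6 - 6*6) = 19*(-7 + 6 + 42 - 36) = 19*5 = 95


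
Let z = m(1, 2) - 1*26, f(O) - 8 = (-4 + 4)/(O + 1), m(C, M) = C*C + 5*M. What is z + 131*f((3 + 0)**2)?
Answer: 1033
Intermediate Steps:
m(C, M) = C**2 + 5*M
f(O) = 8 (f(O) = 8 + (-4 + 4)/(O + 1) = 8 + 0/(1 + O) = 8 + 0 = 8)
z = -15 (z = (1**2 + 5*2) - 1*26 = (1 + 10) - 26 = 11 - 26 = -15)
z + 131*f((3 + 0)**2) = -15 + 131*8 = -15 + 1048 = 1033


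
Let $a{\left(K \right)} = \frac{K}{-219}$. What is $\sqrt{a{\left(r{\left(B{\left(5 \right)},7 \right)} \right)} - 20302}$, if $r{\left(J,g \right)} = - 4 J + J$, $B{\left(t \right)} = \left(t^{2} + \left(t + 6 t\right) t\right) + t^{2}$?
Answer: $\frac{i \sqrt{108172933}}{73} \approx 142.47 i$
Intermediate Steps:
$B{\left(t \right)} = 9 t^{2}$ ($B{\left(t \right)} = \left(t^{2} + 7 t t\right) + t^{2} = \left(t^{2} + 7 t^{2}\right) + t^{2} = 8 t^{2} + t^{2} = 9 t^{2}$)
$r{\left(J,g \right)} = - 3 J$
$a{\left(K \right)} = - \frac{K}{219}$ ($a{\left(K \right)} = K \left(- \frac{1}{219}\right) = - \frac{K}{219}$)
$\sqrt{a{\left(r{\left(B{\left(5 \right)},7 \right)} \right)} - 20302} = \sqrt{- \frac{\left(-3\right) 9 \cdot 5^{2}}{219} - 20302} = \sqrt{- \frac{\left(-3\right) 9 \cdot 25}{219} - 20302} = \sqrt{- \frac{\left(-3\right) 225}{219} - 20302} = \sqrt{\left(- \frac{1}{219}\right) \left(-675\right) - 20302} = \sqrt{\frac{225}{73} - 20302} = \sqrt{- \frac{1481821}{73}} = \frac{i \sqrt{108172933}}{73}$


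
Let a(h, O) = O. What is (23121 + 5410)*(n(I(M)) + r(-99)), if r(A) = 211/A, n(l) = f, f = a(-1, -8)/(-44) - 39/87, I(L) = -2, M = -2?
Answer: -196407404/2871 ≈ -68411.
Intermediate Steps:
f = -85/319 (f = -8/(-44) - 39/87 = -8*(-1/44) - 39*1/87 = 2/11 - 13/29 = -85/319 ≈ -0.26646)
n(l) = -85/319
(23121 + 5410)*(n(I(M)) + r(-99)) = (23121 + 5410)*(-85/319 + 211/(-99)) = 28531*(-85/319 + 211*(-1/99)) = 28531*(-85/319 - 211/99) = 28531*(-6884/2871) = -196407404/2871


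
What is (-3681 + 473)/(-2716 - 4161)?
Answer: 3208/6877 ≈ 0.46648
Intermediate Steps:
(-3681 + 473)/(-2716 - 4161) = -3208/(-6877) = -3208*(-1/6877) = 3208/6877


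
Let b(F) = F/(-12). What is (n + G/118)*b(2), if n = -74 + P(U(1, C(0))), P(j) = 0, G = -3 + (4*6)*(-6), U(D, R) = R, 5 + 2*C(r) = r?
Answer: 8879/708 ≈ 12.541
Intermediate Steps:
C(r) = -5/2 + r/2
G = -147 (G = -3 + 24*(-6) = -3 - 144 = -147)
b(F) = -F/12 (b(F) = F*(-1/12) = -F/12)
n = -74 (n = -74 + 0 = -74)
(n + G/118)*b(2) = (-74 - 147/118)*(-1/12*2) = (-74 - 147*1/118)*(-⅙) = (-74 - 147/118)*(-⅙) = -8879/118*(-⅙) = 8879/708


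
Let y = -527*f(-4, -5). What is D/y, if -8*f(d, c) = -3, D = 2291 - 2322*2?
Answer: 18824/1581 ≈ 11.906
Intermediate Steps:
D = -2353 (D = 2291 - 1*4644 = 2291 - 4644 = -2353)
f(d, c) = 3/8 (f(d, c) = -1/8*(-3) = 3/8)
y = -1581/8 (y = -527*3/8 = -1581/8 ≈ -197.63)
D/y = -2353/(-1581/8) = -2353*(-8/1581) = 18824/1581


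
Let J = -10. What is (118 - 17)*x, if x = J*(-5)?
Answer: 5050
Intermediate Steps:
x = 50 (x = -10*(-5) = 50)
(118 - 17)*x = (118 - 17)*50 = 101*50 = 5050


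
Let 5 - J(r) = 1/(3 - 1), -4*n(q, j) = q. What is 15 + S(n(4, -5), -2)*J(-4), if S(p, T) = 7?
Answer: 93/2 ≈ 46.500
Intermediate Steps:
n(q, j) = -q/4
J(r) = 9/2 (J(r) = 5 - 1/(3 - 1) = 5 - 1/2 = 5 - 1*½ = 5 - ½ = 9/2)
15 + S(n(4, -5), -2)*J(-4) = 15 + 7*(9/2) = 15 + 63/2 = 93/2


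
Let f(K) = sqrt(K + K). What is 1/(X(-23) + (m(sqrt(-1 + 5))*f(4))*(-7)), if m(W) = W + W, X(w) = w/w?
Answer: -1/6271 - 56*sqrt(2)/6271 ≈ -0.012788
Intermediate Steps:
f(K) = sqrt(2)*sqrt(K) (f(K) = sqrt(2*K) = sqrt(2)*sqrt(K))
X(w) = 1
m(W) = 2*W
1/(X(-23) + (m(sqrt(-1 + 5))*f(4))*(-7)) = 1/(1 + ((2*sqrt(-1 + 5))*(sqrt(2)*sqrt(4)))*(-7)) = 1/(1 + ((2*sqrt(4))*(sqrt(2)*2))*(-7)) = 1/(1 + ((2*2)*(2*sqrt(2)))*(-7)) = 1/(1 + (4*(2*sqrt(2)))*(-7)) = 1/(1 + (8*sqrt(2))*(-7)) = 1/(1 - 56*sqrt(2))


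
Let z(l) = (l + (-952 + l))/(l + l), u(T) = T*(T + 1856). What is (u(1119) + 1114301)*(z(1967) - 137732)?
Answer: -171967731205154/281 ≈ -6.1198e+11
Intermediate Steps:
u(T) = T*(1856 + T)
z(l) = (-952 + 2*l)/(2*l) (z(l) = (-952 + 2*l)/((2*l)) = (-952 + 2*l)*(1/(2*l)) = (-952 + 2*l)/(2*l))
(u(1119) + 1114301)*(z(1967) - 137732) = (1119*(1856 + 1119) + 1114301)*((-476 + 1967)/1967 - 137732) = (1119*2975 + 1114301)*((1/1967)*1491 - 137732) = (3329025 + 1114301)*(213/281 - 137732) = 4443326*(-38702479/281) = -171967731205154/281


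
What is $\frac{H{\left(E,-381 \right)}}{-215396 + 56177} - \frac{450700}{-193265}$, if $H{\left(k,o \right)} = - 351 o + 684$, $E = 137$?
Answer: $\frac{1017384185}{683810223} \approx 1.4878$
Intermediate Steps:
$H{\left(k,o \right)} = 684 - 351 o$
$\frac{H{\left(E,-381 \right)}}{-215396 + 56177} - \frac{450700}{-193265} = \frac{684 - -133731}{-215396 + 56177} - \frac{450700}{-193265} = \frac{684 + 133731}{-159219} - - \frac{90140}{38653} = 134415 \left(- \frac{1}{159219}\right) + \frac{90140}{38653} = - \frac{14935}{17691} + \frac{90140}{38653} = \frac{1017384185}{683810223}$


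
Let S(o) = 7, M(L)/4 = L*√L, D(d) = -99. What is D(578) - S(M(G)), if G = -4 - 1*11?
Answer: -106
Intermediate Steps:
G = -15 (G = -4 - 11 = -15)
M(L) = 4*L^(3/2) (M(L) = 4*(L*√L) = 4*L^(3/2))
D(578) - S(M(G)) = -99 - 1*7 = -99 - 7 = -106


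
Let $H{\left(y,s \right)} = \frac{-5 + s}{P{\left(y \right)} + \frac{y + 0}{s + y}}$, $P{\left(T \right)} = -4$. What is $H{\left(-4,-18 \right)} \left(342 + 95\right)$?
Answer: $\frac{110561}{42} \approx 2632.4$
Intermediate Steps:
$H{\left(y,s \right)} = \frac{-5 + s}{-4 + \frac{y}{s + y}}$ ($H{\left(y,s \right)} = \frac{-5 + s}{-4 + \frac{y + 0}{s + y}} = \frac{-5 + s}{-4 + \frac{y}{s + y}}$)
$H{\left(-4,-18 \right)} \left(342 + 95\right) = \frac{- \left(-18\right)^{2} + 5 \left(-18\right) + 5 \left(-4\right) - \left(-18\right) \left(-4\right)}{3 \left(-4\right) + 4 \left(-18\right)} \left(342 + 95\right) = \frac{\left(-1\right) 324 - 90 - 20 - 72}{-12 - 72} \cdot 437 = \frac{-324 - 90 - 20 - 72}{-84} \cdot 437 = \left(- \frac{1}{84}\right) \left(-506\right) 437 = \frac{253}{42} \cdot 437 = \frac{110561}{42}$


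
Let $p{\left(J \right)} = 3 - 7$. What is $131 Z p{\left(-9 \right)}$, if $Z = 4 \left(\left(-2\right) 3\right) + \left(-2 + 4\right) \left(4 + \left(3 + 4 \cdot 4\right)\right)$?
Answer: $-11528$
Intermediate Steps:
$Z = 22$ ($Z = 4 \left(-6\right) + 2 \left(4 + \left(3 + 16\right)\right) = -24 + 2 \left(4 + 19\right) = -24 + 2 \cdot 23 = -24 + 46 = 22$)
$p{\left(J \right)} = -4$ ($p{\left(J \right)} = 3 - 7 = -4$)
$131 Z p{\left(-9 \right)} = 131 \cdot 22 \left(-4\right) = 2882 \left(-4\right) = -11528$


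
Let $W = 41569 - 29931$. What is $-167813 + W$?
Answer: $-156175$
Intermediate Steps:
$W = 11638$
$-167813 + W = -167813 + 11638 = -156175$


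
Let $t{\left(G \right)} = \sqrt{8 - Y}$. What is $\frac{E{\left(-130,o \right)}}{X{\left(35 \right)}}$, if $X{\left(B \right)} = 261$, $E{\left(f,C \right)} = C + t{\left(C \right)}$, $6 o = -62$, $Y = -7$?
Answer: $- \frac{31}{783} + \frac{\sqrt{15}}{261} \approx -0.024752$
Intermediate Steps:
$o = - \frac{31}{3}$ ($o = \frac{1}{6} \left(-62\right) = - \frac{31}{3} \approx -10.333$)
$t{\left(G \right)} = \sqrt{15}$ ($t{\left(G \right)} = \sqrt{8 - -7} = \sqrt{8 + 7} = \sqrt{15}$)
$E{\left(f,C \right)} = C + \sqrt{15}$
$\frac{E{\left(-130,o \right)}}{X{\left(35 \right)}} = \frac{- \frac{31}{3} + \sqrt{15}}{261} = \left(- \frac{31}{3} + \sqrt{15}\right) \frac{1}{261} = - \frac{31}{783} + \frac{\sqrt{15}}{261}$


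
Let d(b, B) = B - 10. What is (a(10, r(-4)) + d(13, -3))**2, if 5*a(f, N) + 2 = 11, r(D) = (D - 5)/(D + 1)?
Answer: 3136/25 ≈ 125.44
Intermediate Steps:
r(D) = (-5 + D)/(1 + D)
a(f, N) = 9/5 (a(f, N) = -2/5 + (1/5)*11 = -2/5 + 11/5 = 9/5)
d(b, B) = -10 + B
(a(10, r(-4)) + d(13, -3))**2 = (9/5 + (-10 - 3))**2 = (9/5 - 13)**2 = (-56/5)**2 = 3136/25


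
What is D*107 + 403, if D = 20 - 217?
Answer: -20676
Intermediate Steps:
D = -197
D*107 + 403 = -197*107 + 403 = -21079 + 403 = -20676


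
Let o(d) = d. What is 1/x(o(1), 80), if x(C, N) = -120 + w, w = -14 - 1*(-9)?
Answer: -1/125 ≈ -0.0080000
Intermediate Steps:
w = -5 (w = -14 + 9 = -5)
x(C, N) = -125 (x(C, N) = -120 - 5 = -125)
1/x(o(1), 80) = 1/(-125) = -1/125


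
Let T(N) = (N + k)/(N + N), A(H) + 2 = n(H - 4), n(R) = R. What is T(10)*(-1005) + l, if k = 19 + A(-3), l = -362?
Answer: -1367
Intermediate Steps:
A(H) = -6 + H (A(H) = -2 + (H - 4) = -2 + (-4 + H) = -6 + H)
k = 10 (k = 19 + (-6 - 3) = 19 - 9 = 10)
T(N) = (10 + N)/(2*N) (T(N) = (N + 10)/(N + N) = (10 + N)/((2*N)) = (10 + N)*(1/(2*N)) = (10 + N)/(2*N))
T(10)*(-1005) + l = ((1/2)*(10 + 10)/10)*(-1005) - 362 = ((1/2)*(1/10)*20)*(-1005) - 362 = 1*(-1005) - 362 = -1005 - 362 = -1367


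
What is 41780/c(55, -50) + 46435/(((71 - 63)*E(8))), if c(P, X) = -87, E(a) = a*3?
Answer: -442435/1856 ≈ -238.38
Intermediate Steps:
E(a) = 3*a
41780/c(55, -50) + 46435/(((71 - 63)*E(8))) = 41780/(-87) + 46435/(((71 - 63)*(3*8))) = 41780*(-1/87) + 46435/((8*24)) = -41780/87 + 46435/192 = -442435/1856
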